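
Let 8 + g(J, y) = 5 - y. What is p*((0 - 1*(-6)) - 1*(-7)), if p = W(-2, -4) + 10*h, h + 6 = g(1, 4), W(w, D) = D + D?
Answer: -1794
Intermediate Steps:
W(w, D) = 2*D
g(J, y) = -3 - y (g(J, y) = -8 + (5 - y) = -3 - y)
h = -13 (h = -6 + (-3 - 1*4) = -6 + (-3 - 4) = -6 - 7 = -13)
p = -138 (p = 2*(-4) + 10*(-13) = -8 - 130 = -138)
p*((0 - 1*(-6)) - 1*(-7)) = -138*((0 - 1*(-6)) - 1*(-7)) = -138*((0 + 6) + 7) = -138*(6 + 7) = -138*13 = -1794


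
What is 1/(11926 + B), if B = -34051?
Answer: -1/22125 ≈ -4.5198e-5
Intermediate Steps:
1/(11926 + B) = 1/(11926 - 34051) = 1/(-22125) = -1/22125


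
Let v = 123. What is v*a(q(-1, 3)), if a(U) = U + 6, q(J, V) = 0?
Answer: 738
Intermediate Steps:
a(U) = 6 + U
v*a(q(-1, 3)) = 123*(6 + 0) = 123*6 = 738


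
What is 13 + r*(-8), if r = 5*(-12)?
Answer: 493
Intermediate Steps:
r = -60
13 + r*(-8) = 13 - 60*(-8) = 13 + 480 = 493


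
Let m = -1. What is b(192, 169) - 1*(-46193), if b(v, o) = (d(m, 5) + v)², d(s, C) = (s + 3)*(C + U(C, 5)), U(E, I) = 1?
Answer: 87809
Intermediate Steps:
d(s, C) = (1 + C)*(3 + s) (d(s, C) = (s + 3)*(C + 1) = (3 + s)*(1 + C) = (1 + C)*(3 + s))
b(v, o) = (12 + v)² (b(v, o) = ((3 - 1 + 3*5 + 5*(-1)) + v)² = ((3 - 1 + 15 - 5) + v)² = (12 + v)²)
b(192, 169) - 1*(-46193) = (12 + 192)² - 1*(-46193) = 204² + 46193 = 41616 + 46193 = 87809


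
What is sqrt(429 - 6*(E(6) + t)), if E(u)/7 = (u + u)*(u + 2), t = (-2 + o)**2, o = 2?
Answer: I*sqrt(3603) ≈ 60.025*I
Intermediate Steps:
t = 0 (t = (-2 + 2)**2 = 0**2 = 0)
E(u) = 14*u*(2 + u) (E(u) = 7*((u + u)*(u + 2)) = 7*((2*u)*(2 + u)) = 7*(2*u*(2 + u)) = 14*u*(2 + u))
sqrt(429 - 6*(E(6) + t)) = sqrt(429 - 6*(14*6*(2 + 6) + 0)) = sqrt(429 - 6*(14*6*8 + 0)) = sqrt(429 - 6*(672 + 0)) = sqrt(429 - 6*672) = sqrt(429 - 4032) = sqrt(-3603) = I*sqrt(3603)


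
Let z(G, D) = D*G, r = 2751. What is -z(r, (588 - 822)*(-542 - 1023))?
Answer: -1007443710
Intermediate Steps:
-z(r, (588 - 822)*(-542 - 1023)) = -(588 - 822)*(-542 - 1023)*2751 = -(-234*(-1565))*2751 = -366210*2751 = -1*1007443710 = -1007443710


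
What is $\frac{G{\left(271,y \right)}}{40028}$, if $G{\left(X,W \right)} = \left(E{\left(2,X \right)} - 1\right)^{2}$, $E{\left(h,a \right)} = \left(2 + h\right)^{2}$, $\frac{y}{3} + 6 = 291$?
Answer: $\frac{225}{40028} \approx 0.0056211$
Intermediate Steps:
$y = 855$ ($y = -18 + 3 \cdot 291 = -18 + 873 = 855$)
$G{\left(X,W \right)} = 225$ ($G{\left(X,W \right)} = \left(\left(2 + 2\right)^{2} - 1\right)^{2} = \left(4^{2} - 1\right)^{2} = \left(16 - 1\right)^{2} = 15^{2} = 225$)
$\frac{G{\left(271,y \right)}}{40028} = \frac{225}{40028}$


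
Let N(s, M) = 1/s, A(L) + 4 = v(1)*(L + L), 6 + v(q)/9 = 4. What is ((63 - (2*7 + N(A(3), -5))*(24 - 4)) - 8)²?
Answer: 39627025/784 ≈ 50545.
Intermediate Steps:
v(q) = -18 (v(q) = -54 + 9*4 = -54 + 36 = -18)
A(L) = -4 - 36*L (A(L) = -4 - 18*(L + L) = -4 - 36*L)
N(s, M) = 1/s
((63 - (2*7 + N(A(3), -5))*(24 - 4)) - 8)² = ((63 - (2*7 + 1/(-4 - 36*3))*(24 - 4)) - 8)² = ((63 - (14 + 1/(-4 - 108))*20) - 8)² = ((63 - (14 + 1/(-112))*20) - 8)² = ((63 - (14 - 1/112)*20) - 8)² = ((63 - 1567*20/112) - 8)² = ((63 - 1*7835/28) - 8)² = ((63 - 7835/28) - 8)² = (-6071/28 - 8)² = (-6295/28)² = 39627025/784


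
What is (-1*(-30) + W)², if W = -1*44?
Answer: 196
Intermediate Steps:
W = -44
(-1*(-30) + W)² = (-1*(-30) - 44)² = (30 - 44)² = (-14)² = 196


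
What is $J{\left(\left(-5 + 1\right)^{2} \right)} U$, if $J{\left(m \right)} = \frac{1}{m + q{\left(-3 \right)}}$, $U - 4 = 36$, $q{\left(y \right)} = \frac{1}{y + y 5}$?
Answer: $\frac{720}{287} \approx 2.5087$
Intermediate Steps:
$q{\left(y \right)} = \frac{1}{6 y}$ ($q{\left(y \right)} = \frac{1}{y + 5 y} = \frac{1}{6 y}$)
$U = 40$ ($U = 4 + 36 = 40$)
$J{\left(m \right)} = \frac{1}{- \frac{1}{18} + m}$ ($J{\left(m \right)} = \frac{1}{m + \frac{1}{6 \left(-3\right)}} = \frac{1}{m + \frac{1}{6} \left(- \frac{1}{3}\right)} = \frac{1}{m - \frac{1}{18}} = \frac{1}{- \frac{1}{18} + m}$)
$J{\left(\left(-5 + 1\right)^{2} \right)} U = \frac{18}{-1 + 18 \left(-5 + 1\right)^{2}} \cdot 40 = \frac{18}{-1 + 18 \left(-4\right)^{2}} \cdot 40 = \frac{18}{-1 + 18 \cdot 16} \cdot 40 = \frac{18}{-1 + 288} \cdot 40 = \frac{18}{287} \cdot 40 = \frac{720}{287}$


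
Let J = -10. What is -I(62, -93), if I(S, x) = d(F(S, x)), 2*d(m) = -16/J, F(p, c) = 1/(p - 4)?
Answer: -⅘ ≈ -0.80000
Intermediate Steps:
F(p, c) = 1/(-4 + p)
d(m) = ⅘ (d(m) = (-16/(-10))/2 = (-16*(-⅒))/2 = (½)*(8/5) = ⅘)
I(S, x) = ⅘
-I(62, -93) = -1*⅘ = -⅘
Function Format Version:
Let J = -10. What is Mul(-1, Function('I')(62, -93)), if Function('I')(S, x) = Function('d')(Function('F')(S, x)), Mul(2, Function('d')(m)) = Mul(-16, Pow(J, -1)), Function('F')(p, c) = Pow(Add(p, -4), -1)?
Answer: Rational(-4, 5) ≈ -0.80000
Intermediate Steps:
Function('F')(p, c) = Pow(Add(-4, p), -1)
Function('d')(m) = Rational(4, 5) (Function('d')(m) = Mul(Rational(1, 2), Mul(-16, Pow(-10, -1))) = Mul(Rational(1, 2), Mul(-16, Rational(-1, 10))) = Mul(Rational(1, 2), Rational(8, 5)) = Rational(4, 5))
Function('I')(S, x) = Rational(4, 5)
Mul(-1, Function('I')(62, -93)) = Mul(-1, Rational(4, 5)) = Rational(-4, 5)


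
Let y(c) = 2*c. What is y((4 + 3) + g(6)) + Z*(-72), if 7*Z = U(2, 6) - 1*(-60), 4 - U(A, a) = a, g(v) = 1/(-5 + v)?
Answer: -4064/7 ≈ -580.57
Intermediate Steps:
U(A, a) = 4 - a
Z = 58/7 (Z = ((4 - 1*6) - 1*(-60))/7 = ((4 - 6) + 60)/7 = (-2 + 60)/7 = (⅐)*58 = 58/7 ≈ 8.2857)
y((4 + 3) + g(6)) + Z*(-72) = 2*((4 + 3) + 1/(-5 + 6)) + (58/7)*(-72) = 2*(7 + 1/1) - 4176/7 = 2*(7 + 1) - 4176/7 = 2*8 - 4176/7 = 16 - 4176/7 = -4064/7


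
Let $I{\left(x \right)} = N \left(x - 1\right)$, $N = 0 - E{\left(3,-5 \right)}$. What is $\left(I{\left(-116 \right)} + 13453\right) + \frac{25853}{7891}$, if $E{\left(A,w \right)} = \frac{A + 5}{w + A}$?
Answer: $\frac{102490488}{7891} \approx 12988.0$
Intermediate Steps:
$E{\left(A,w \right)} = \frac{5 + A}{A + w}$
$N = 4$ ($N = 0 - \frac{5 + 3}{3 - 5} = 0 - \frac{1}{-2} \cdot 8 = 0 - \left(- \frac{1}{2}\right) 8 = 0 - -4 = 0 + 4 = 4$)
$I{\left(x \right)} = -4 + 4 x$ ($I{\left(x \right)} = 4 \left(x - 1\right) = 4 \left(-1 + x\right) = -4 + 4 x$)
$\left(I{\left(-116 \right)} + 13453\right) + \frac{25853}{7891} = \left(\left(-4 + 4 \left(-116\right)\right) + 13453\right) + \frac{25853}{7891} = \left(\left(-4 - 464\right) + 13453\right) + 25853 \cdot \frac{1}{7891} = \left(-468 + 13453\right) + \frac{25853}{7891} = 12985 + \frac{25853}{7891} = \frac{102490488}{7891}$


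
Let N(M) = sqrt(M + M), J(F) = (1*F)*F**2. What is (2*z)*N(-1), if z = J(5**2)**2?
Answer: 488281250*I*sqrt(2) ≈ 6.9053e+8*I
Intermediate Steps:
J(F) = F**3 (J(F) = F*F**2 = F**3)
N(M) = sqrt(2)*sqrt(M) (N(M) = sqrt(2*M) = sqrt(2)*sqrt(M))
z = 244140625 (z = ((5**2)**3)**2 = (25**3)**2 = 15625**2 = 244140625)
(2*z)*N(-1) = (2*244140625)*(sqrt(2)*sqrt(-1)) = 488281250*(sqrt(2)*I) = 488281250*(I*sqrt(2)) = 488281250*I*sqrt(2)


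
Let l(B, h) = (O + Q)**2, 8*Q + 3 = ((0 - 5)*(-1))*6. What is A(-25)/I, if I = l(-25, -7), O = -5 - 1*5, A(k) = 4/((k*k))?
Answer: 256/1755625 ≈ 0.00014582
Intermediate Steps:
Q = 27/8 (Q = -3/8 + (((0 - 5)*(-1))*6)/8 = -3/8 + (-5*(-1)*6)/8 = -3/8 + (5*6)/8 = -3/8 + (1/8)*30 = -3/8 + 15/4 = 27/8 ≈ 3.3750)
A(k) = 4/k**2 (A(k) = 4/(k**2) = 4/k**2)
O = -10 (O = -5 - 5 = -10)
l(B, h) = 2809/64 (l(B, h) = (-10 + 27/8)**2 = (-53/8)**2 = 2809/64)
I = 2809/64 ≈ 43.891
A(-25)/I = (4/(-25)**2)/(2809/64) = (4*(1/625))*(64/2809) = (4/625)*(64/2809) = 256/1755625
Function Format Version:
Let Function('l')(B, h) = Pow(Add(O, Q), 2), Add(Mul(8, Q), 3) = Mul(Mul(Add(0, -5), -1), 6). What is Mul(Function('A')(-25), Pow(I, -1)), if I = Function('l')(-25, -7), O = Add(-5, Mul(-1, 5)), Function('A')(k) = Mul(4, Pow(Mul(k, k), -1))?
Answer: Rational(256, 1755625) ≈ 0.00014582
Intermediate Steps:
Q = Rational(27, 8) (Q = Add(Rational(-3, 8), Mul(Rational(1, 8), Mul(Mul(Add(0, -5), -1), 6))) = Add(Rational(-3, 8), Mul(Rational(1, 8), Mul(Mul(-5, -1), 6))) = Add(Rational(-3, 8), Mul(Rational(1, 8), Mul(5, 6))) = Add(Rational(-3, 8), Mul(Rational(1, 8), 30)) = Add(Rational(-3, 8), Rational(15, 4)) = Rational(27, 8) ≈ 3.3750)
Function('A')(k) = Mul(4, Pow(k, -2)) (Function('A')(k) = Mul(4, Pow(Pow(k, 2), -1)) = Mul(4, Pow(k, -2)))
O = -10 (O = Add(-5, -5) = -10)
Function('l')(B, h) = Rational(2809, 64) (Function('l')(B, h) = Pow(Add(-10, Rational(27, 8)), 2) = Pow(Rational(-53, 8), 2) = Rational(2809, 64))
I = Rational(2809, 64) ≈ 43.891
Mul(Function('A')(-25), Pow(I, -1)) = Mul(Mul(4, Pow(-25, -2)), Pow(Rational(2809, 64), -1)) = Mul(Mul(4, Rational(1, 625)), Rational(64, 2809)) = Mul(Rational(4, 625), Rational(64, 2809)) = Rational(256, 1755625)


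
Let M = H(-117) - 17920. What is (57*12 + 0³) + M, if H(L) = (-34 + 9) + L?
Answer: -17378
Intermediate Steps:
H(L) = -25 + L
M = -18062 (M = (-25 - 117) - 17920 = -142 - 17920 = -18062)
(57*12 + 0³) + M = (57*12 + 0³) - 18062 = (684 + 0) - 18062 = 684 - 18062 = -17378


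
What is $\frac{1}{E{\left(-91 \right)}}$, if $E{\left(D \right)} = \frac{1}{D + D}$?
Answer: $-182$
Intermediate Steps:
$E{\left(D \right)} = \frac{1}{2 D}$
$\frac{1}{E{\left(-91 \right)}} = \frac{1}{\frac{1}{2} \frac{1}{-91}} = \frac{1}{\frac{1}{2} \left(- \frac{1}{91}\right)} = \frac{1}{- \frac{1}{182}} = -182$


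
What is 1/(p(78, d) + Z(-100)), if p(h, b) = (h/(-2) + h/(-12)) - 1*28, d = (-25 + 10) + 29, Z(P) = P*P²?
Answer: -2/2000147 ≈ -9.9993e-7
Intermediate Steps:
Z(P) = P³
d = 14 (d = -15 + 29 = 14)
p(h, b) = -28 - 7*h/12 (p(h, b) = (h*(-½) + h*(-1/12)) - 28 = (-h/2 - h/12) - 28 = -7*h/12 - 28 = -28 - 7*h/12)
1/(p(78, d) + Z(-100)) = 1/((-28 - 7/12*78) + (-100)³) = 1/((-28 - 91/2) - 1000000) = 1/(-147/2 - 1000000) = 1/(-2000147/2) = -2/2000147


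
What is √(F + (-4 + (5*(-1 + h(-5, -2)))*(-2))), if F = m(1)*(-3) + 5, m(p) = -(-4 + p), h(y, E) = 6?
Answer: I*√58 ≈ 7.6158*I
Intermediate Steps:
m(p) = 4 - p
F = -4 (F = (4 - 1*1)*(-3) + 5 = (4 - 1)*(-3) + 5 = 3*(-3) + 5 = -9 + 5 = -4)
√(F + (-4 + (5*(-1 + h(-5, -2)))*(-2))) = √(-4 + (-4 + (5*(-1 + 6))*(-2))) = √(-4 + (-4 + (5*5)*(-2))) = √(-4 + (-4 + 25*(-2))) = √(-4 + (-4 - 50)) = √(-4 - 54) = √(-58) = I*√58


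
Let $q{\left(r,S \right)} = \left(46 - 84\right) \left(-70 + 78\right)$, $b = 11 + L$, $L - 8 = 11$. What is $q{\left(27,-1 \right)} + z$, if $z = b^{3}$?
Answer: $26696$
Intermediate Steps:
$L = 19$ ($L = 8 + 11 = 19$)
$b = 30$ ($b = 11 + 19 = 30$)
$q{\left(r,S \right)} = -304$ ($q{\left(r,S \right)} = \left(-38\right) 8 = -304$)
$z = 27000$ ($z = 30^{3} = 27000$)
$q{\left(27,-1 \right)} + z = -304 + 27000 = 26696$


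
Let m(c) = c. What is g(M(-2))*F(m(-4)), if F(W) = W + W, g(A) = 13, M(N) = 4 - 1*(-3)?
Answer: -104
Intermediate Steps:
M(N) = 7 (M(N) = 4 + 3 = 7)
F(W) = 2*W
g(M(-2))*F(m(-4)) = 13*(2*(-4)) = 13*(-8) = -104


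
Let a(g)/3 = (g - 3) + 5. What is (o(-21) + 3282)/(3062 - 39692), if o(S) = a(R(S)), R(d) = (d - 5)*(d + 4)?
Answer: -769/6105 ≈ -0.12596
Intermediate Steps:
R(d) = (-5 + d)*(4 + d)
a(g) = 6 + 3*g (a(g) = 3*((g - 3) + 5) = 3*((-3 + g) + 5) = 3*(2 + g) = 6 + 3*g)
o(S) = -54 - 3*S + 3*S² (o(S) = 6 + 3*(-20 + S² - S) = 6 + (-60 - 3*S + 3*S²) = -54 - 3*S + 3*S²)
(o(-21) + 3282)/(3062 - 39692) = ((-54 - 3*(-21) + 3*(-21)²) + 3282)/(3062 - 39692) = ((-54 + 63 + 3*441) + 3282)/(-36630) = ((-54 + 63 + 1323) + 3282)*(-1/36630) = (1332 + 3282)*(-1/36630) = 4614*(-1/36630) = -769/6105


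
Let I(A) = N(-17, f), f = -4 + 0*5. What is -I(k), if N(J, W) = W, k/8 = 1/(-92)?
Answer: 4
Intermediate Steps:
f = -4 (f = -4 + 0 = -4)
k = -2/23 (k = 8/(-92) = 8*(-1/92) = -2/23 ≈ -0.086957)
I(A) = -4
-I(k) = -1*(-4) = 4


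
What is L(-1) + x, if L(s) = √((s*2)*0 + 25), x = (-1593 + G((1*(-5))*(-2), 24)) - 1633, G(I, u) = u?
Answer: -3197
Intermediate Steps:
x = -3202 (x = (-1593 + 24) - 1633 = -1569 - 1633 = -3202)
L(s) = 5 (L(s) = √((2*s)*0 + 25) = √(0 + 25) = √25 = 5)
L(-1) + x = 5 - 3202 = -3197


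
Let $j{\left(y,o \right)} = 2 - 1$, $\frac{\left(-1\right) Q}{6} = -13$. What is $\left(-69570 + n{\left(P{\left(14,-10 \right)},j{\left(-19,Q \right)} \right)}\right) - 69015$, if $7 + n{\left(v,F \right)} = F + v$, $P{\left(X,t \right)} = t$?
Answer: $-138601$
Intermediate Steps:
$Q = 78$ ($Q = \left(-6\right) \left(-13\right) = 78$)
$j{\left(y,o \right)} = 1$
$n{\left(v,F \right)} = -7 + F + v$ ($n{\left(v,F \right)} = -7 + \left(F + v\right) = -7 + F + v$)
$\left(-69570 + n{\left(P{\left(14,-10 \right)},j{\left(-19,Q \right)} \right)}\right) - 69015 = \left(-69570 - 16\right) - 69015 = -69586 - 69015 = -138601$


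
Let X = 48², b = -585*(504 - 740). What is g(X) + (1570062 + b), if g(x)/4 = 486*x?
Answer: 6187098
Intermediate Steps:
b = 138060 (b = -585*(-236) = 138060)
X = 2304
g(x) = 1944*x (g(x) = 4*(486*x) = 1944*x)
g(X) + (1570062 + b) = 1944*2304 + (1570062 + 138060) = 4478976 + 1708122 = 6187098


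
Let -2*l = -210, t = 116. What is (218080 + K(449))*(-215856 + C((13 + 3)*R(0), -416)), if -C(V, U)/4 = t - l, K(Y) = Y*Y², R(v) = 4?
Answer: -19590102971100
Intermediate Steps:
l = 105 (l = -½*(-210) = 105)
K(Y) = Y³
C(V, U) = -44 (C(V, U) = -4*(116 - 1*105) = -4*(116 - 105) = -4*11 = -44)
(218080 + K(449))*(-215856 + C((13 + 3)*R(0), -416)) = (218080 + 449³)*(-215856 - 44) = (218080 + 90518849)*(-215900) = 90736929*(-215900) = -19590102971100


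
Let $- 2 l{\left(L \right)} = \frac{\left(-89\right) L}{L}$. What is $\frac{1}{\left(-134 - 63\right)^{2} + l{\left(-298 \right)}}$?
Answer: $\frac{2}{77707} \approx 2.5738 \cdot 10^{-5}$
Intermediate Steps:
$l{\left(L \right)} = \frac{89}{2}$ ($l{\left(L \right)} = - \frac{- 89 L \frac{1}{L}}{2} = \left(- \frac{1}{2}\right) \left(-89\right) = \frac{89}{2}$)
$\frac{1}{\left(-134 - 63\right)^{2} + l{\left(-298 \right)}} = \frac{1}{\left(-134 - 63\right)^{2} + \frac{89}{2}} = \frac{1}{\left(-197\right)^{2} + \frac{89}{2}} = \frac{1}{38809 + \frac{89}{2}} = \frac{1}{\frac{77707}{2}} = \frac{2}{77707}$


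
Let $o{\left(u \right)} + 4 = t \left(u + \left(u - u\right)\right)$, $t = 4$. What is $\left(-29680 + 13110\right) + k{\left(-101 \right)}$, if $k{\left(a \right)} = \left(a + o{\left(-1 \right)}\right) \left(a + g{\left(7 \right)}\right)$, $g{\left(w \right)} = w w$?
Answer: $-10902$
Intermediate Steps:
$g{\left(w \right)} = w^{2}$
$o{\left(u \right)} = -4 + 4 u$ ($o{\left(u \right)} = -4 + 4 \left(u + \left(u - u\right)\right) = -4 + 4 \left(u + 0\right) = -4 + 4 u$)
$k{\left(a \right)} = \left(-8 + a\right) \left(49 + a\right)$ ($k{\left(a \right)} = \left(a + \left(-4 + 4 \left(-1\right)\right)\right) \left(a + 7^{2}\right) = \left(a - 8\right) \left(a + 49\right) = \left(a - 8\right) \left(49 + a\right) = \left(-8 + a\right) \left(49 + a\right)$)
$\left(-29680 + 13110\right) + k{\left(-101 \right)} = \left(-29680 + 13110\right) + \left(-392 + \left(-101\right)^{2} + 41 \left(-101\right)\right) = -16570 - -5668 = -16570 + 5668 = -10902$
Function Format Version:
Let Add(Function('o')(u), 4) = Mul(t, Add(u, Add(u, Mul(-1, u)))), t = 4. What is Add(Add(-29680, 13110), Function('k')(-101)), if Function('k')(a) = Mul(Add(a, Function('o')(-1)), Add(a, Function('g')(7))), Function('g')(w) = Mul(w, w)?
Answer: -10902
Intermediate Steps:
Function('g')(w) = Pow(w, 2)
Function('o')(u) = Add(-4, Mul(4, u)) (Function('o')(u) = Add(-4, Mul(4, Add(u, Add(u, Mul(-1, u))))) = Add(-4, Mul(4, Add(u, 0))) = Add(-4, Mul(4, u)))
Function('k')(a) = Mul(Add(-8, a), Add(49, a)) (Function('k')(a) = Mul(Add(a, Add(-4, Mul(4, -1))), Add(a, Pow(7, 2))) = Mul(Add(a, Add(-4, -4)), Add(a, 49)) = Mul(Add(a, -8), Add(49, a)) = Mul(Add(-8, a), Add(49, a)))
Add(Add(-29680, 13110), Function('k')(-101)) = Add(Add(-29680, 13110), Add(-392, Pow(-101, 2), Mul(41, -101))) = Add(-16570, Add(-392, 10201, -4141)) = Add(-16570, 5668) = -10902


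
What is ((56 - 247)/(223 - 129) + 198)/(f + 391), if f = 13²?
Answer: 18421/52640 ≈ 0.34994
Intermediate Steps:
f = 169
((56 - 247)/(223 - 129) + 198)/(f + 391) = ((56 - 247)/(223 - 129) + 198)/(169 + 391) = (-191/94 + 198)/560 = (-191*1/94 + 198)*(1/560) = (-191/94 + 198)*(1/560) = (18421/94)*(1/560) = 18421/52640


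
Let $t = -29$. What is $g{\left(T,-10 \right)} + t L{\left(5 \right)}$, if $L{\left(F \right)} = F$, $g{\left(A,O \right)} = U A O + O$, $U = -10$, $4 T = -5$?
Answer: $-280$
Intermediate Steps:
$T = - \frac{5}{4}$ ($T = \frac{1}{4} \left(-5\right) = - \frac{5}{4} \approx -1.25$)
$g{\left(A,O \right)} = O - 10 A O$ ($g{\left(A,O \right)} = - 10 A O + O = O - 10 A O$)
$g{\left(T,-10 \right)} + t L{\left(5 \right)} = - 10 \left(1 - - \frac{25}{2}\right) - 145 = - 10 \left(1 + \frac{25}{2}\right) - 145 = \left(-10\right) \frac{27}{2} - 145 = -135 - 145 = -280$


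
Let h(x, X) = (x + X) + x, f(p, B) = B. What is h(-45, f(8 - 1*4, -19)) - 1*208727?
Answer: -208836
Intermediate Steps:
h(x, X) = X + 2*x (h(x, X) = (X + x) + x = X + 2*x)
h(-45, f(8 - 1*4, -19)) - 1*208727 = (-19 + 2*(-45)) - 1*208727 = (-19 - 90) - 208727 = -109 - 208727 = -208836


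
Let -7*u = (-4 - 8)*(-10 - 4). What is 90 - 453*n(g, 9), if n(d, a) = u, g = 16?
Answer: 10962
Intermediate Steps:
u = -24 (u = -(-4 - 8)*(-10 - 4)/7 = -(-12)*(-14)/7 = -1/7*168 = -24)
n(d, a) = -24
90 - 453*n(g, 9) = 90 - 453*(-24) = 90 + 10872 = 10962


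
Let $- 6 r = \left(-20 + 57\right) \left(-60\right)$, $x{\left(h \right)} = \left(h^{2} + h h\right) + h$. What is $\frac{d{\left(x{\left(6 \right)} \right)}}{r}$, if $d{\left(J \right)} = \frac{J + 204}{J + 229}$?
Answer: $\frac{141}{56795} \approx 0.0024826$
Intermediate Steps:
$x{\left(h \right)} = h + 2 h^{2}$ ($x{\left(h \right)} = \left(h^{2} + h^{2}\right) + h = 2 h^{2} + h = h + 2 h^{2}$)
$d{\left(J \right)} = \frac{204 + J}{229 + J}$
$r = 370$ ($r = - \frac{\left(-20 + 57\right) \left(-60\right)}{6} = - \frac{37 \left(-60\right)}{6} = \left(- \frac{1}{6}\right) \left(-2220\right) = 370$)
$\frac{d{\left(x{\left(6 \right)} \right)}}{r} = \frac{\frac{1}{229 + 6 \left(1 + 2 \cdot 6\right)} \left(204 + 6 \left(1 + 2 \cdot 6\right)\right)}{370} = \frac{204 + 6 \left(1 + 12\right)}{229 + 6 \left(1 + 12\right)} \frac{1}{370} = \frac{204 + 6 \cdot 13}{229 + 6 \cdot 13} \cdot \frac{1}{370} = \frac{204 + 78}{229 + 78} \cdot \frac{1}{370} = \frac{1}{307} \cdot 282 \cdot \frac{1}{370} = \frac{282}{307} \cdot \frac{1}{370} = \frac{141}{56795}$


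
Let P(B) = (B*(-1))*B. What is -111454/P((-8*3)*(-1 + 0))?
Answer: 55727/288 ≈ 193.50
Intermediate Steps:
P(B) = -B² (P(B) = (-B)*B = -B²)
-111454/P((-8*3)*(-1 + 0)) = -111454*(-1/(576*(-1 + 0)²)) = -111454/((-(-24*(-1))²)) = -111454/((-1*24²)) = -111454/((-1*576)) = -111454/(-576) = -111454*(-1/576) = 55727/288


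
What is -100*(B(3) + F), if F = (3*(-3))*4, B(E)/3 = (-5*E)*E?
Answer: 17100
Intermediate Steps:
B(E) = -15*E² (B(E) = 3*((-5*E)*E) = 3*(-5*E²) = -15*E²)
F = -36 (F = -9*4 = -36)
-100*(B(3) + F) = -100*(-15*3² - 36) = -100*(-15*9 - 36) = -100*(-135 - 36) = -100*(-171) = 17100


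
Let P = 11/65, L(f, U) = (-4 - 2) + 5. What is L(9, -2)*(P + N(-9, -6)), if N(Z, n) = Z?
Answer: 574/65 ≈ 8.8308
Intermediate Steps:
L(f, U) = -1 (L(f, U) = -6 + 5 = -1)
P = 11/65 (P = 11*(1/65) = 11/65 ≈ 0.16923)
L(9, -2)*(P + N(-9, -6)) = -(11/65 - 9) = -1*(-574/65) = 574/65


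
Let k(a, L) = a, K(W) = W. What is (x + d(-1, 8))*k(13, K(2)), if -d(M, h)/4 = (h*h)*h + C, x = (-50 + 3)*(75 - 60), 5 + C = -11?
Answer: -34957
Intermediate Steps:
C = -16 (C = -5 - 11 = -16)
x = -705 (x = -47*15 = -705)
d(M, h) = 64 - 4*h³ (d(M, h) = -4*((h*h)*h - 16) = -4*(h²*h - 16) = -4*(h³ - 16) = -4*(-16 + h³) = 64 - 4*h³)
(x + d(-1, 8))*k(13, K(2)) = (-705 + (64 - 4*8³))*13 = (-705 + (64 - 4*512))*13 = (-705 + (64 - 2048))*13 = (-705 - 1984)*13 = -2689*13 = -34957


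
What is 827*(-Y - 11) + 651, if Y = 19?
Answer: -24159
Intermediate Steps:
827*(-Y - 11) + 651 = 827*(-1*19 - 11) + 651 = 827*(-19 - 11) + 651 = 827*(-30) + 651 = -24810 + 651 = -24159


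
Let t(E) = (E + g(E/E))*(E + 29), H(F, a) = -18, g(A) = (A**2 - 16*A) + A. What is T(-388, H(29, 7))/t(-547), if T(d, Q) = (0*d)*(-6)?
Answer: 0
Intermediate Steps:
g(A) = A**2 - 15*A
T(d, Q) = 0 (T(d, Q) = 0*(-6) = 0)
t(E) = (-14 + E)*(29 + E) (t(E) = (E + (E/E)*(-15 + E/E))*(E + 29) = (E + 1*(-15 + 1))*(29 + E) = (E + 1*(-14))*(29 + E) = (E - 14)*(29 + E) = (-14 + E)*(29 + E))
T(-388, H(29, 7))/t(-547) = 0/(-406 + (-547)**2 + 15*(-547)) = 0/(-406 + 299209 - 8205) = 0/290598 = 0*(1/290598) = 0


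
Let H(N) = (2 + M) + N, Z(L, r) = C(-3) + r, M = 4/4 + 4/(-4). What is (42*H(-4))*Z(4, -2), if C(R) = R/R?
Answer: 84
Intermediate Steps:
C(R) = 1
M = 0 (M = 4*(1/4) + 4*(-1/4) = 1 - 1 = 0)
Z(L, r) = 1 + r
H(N) = 2 + N (H(N) = (2 + 0) + N = 2 + N)
(42*H(-4))*Z(4, -2) = (42*(2 - 4))*(1 - 2) = (42*(-2))*(-1) = -84*(-1) = 84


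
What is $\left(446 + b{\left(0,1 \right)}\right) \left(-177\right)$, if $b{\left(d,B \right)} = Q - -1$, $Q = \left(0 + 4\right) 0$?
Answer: $-79119$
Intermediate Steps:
$Q = 0$ ($Q = 4 \cdot 0 = 0$)
$b{\left(d,B \right)} = 1$ ($b{\left(d,B \right)} = 0 - -1 = 0 + 1 = 1$)
$\left(446 + b{\left(0,1 \right)}\right) \left(-177\right) = \left(446 + 1\right) \left(-177\right) = 447 \left(-177\right) = -79119$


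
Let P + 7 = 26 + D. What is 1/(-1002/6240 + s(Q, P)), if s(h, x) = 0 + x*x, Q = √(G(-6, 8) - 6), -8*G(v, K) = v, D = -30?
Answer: 1040/125673 ≈ 0.0082754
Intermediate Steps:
G(v, K) = -v/8
P = -11 (P = -7 + (26 - 30) = -7 - 4 = -11)
Q = I*√21/2 (Q = √(-⅛*(-6) - 6) = √(¾ - 6) = √(-21/4) = I*√21/2 ≈ 2.2913*I)
s(h, x) = x² (s(h, x) = 0 + x² = x²)
1/(-1002/6240 + s(Q, P)) = 1/(-1002/6240 + (-11)²) = 1/(-1002*1/6240 + 121) = 1/(-167/1040 + 121) = 1/(125673/1040) = 1040/125673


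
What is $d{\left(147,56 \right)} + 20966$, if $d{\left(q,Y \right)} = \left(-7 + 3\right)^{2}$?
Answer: $20982$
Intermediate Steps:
$d{\left(q,Y \right)} = 16$ ($d{\left(q,Y \right)} = \left(-4\right)^{2} = 16$)
$d{\left(147,56 \right)} + 20966 = 16 + 20966 = 20982$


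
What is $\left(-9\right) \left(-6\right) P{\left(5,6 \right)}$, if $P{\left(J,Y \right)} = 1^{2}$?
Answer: $54$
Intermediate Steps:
$P{\left(J,Y \right)} = 1$
$\left(-9\right) \left(-6\right) P{\left(5,6 \right)} = \left(-9\right) \left(-6\right) 1 = 54 \cdot 1 = 54$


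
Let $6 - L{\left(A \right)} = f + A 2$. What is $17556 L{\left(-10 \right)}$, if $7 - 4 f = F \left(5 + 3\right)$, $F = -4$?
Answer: $285285$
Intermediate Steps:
$f = \frac{39}{4}$ ($f = \frac{7}{4} - \frac{\left(-4\right) \left(5 + 3\right)}{4} = \frac{7}{4} - \frac{\left(-4\right) 8}{4} = \frac{7}{4} - -8 = \frac{7}{4} + 8 = \frac{39}{4} \approx 9.75$)
$L{\left(A \right)} = - \frac{15}{4} - 2 A$ ($L{\left(A \right)} = 6 - \left(\frac{39}{4} + A 2\right) = 6 - \left(\frac{39}{4} + 2 A\right) = - \frac{15}{4} - 2 A$)
$17556 L{\left(-10 \right)} = 17556 \left(- \frac{15}{4} - -20\right) = 17556 \left(- \frac{15}{4} + 20\right) = 17556 \cdot \frac{65}{4} = 285285$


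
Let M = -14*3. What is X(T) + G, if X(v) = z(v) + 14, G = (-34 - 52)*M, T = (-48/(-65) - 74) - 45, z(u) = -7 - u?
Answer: 242922/65 ≈ 3737.3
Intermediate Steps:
M = -42
T = -7687/65 (T = (-48*(-1/65) - 74) - 45 = (48/65 - 74) - 45 = -4762/65 - 45 = -7687/65 ≈ -118.26)
G = 3612 (G = (-34 - 52)*(-42) = -86*(-42) = 3612)
X(v) = 7 - v (X(v) = (-7 - v) + 14 = 7 - v)
X(T) + G = (7 - 1*(-7687/65)) + 3612 = (7 + 7687/65) + 3612 = 8142/65 + 3612 = 242922/65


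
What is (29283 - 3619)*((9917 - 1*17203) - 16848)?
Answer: -619374976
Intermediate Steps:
(29283 - 3619)*((9917 - 1*17203) - 16848) = 25664*((9917 - 17203) - 16848) = 25664*(-7286 - 16848) = 25664*(-24134) = -619374976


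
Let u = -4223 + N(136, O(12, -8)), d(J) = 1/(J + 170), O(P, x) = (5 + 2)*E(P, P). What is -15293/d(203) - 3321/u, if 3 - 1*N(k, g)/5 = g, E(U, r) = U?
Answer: -26399446171/4628 ≈ -5.7043e+6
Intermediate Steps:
O(P, x) = 7*P (O(P, x) = (5 + 2)*P = 7*P)
N(k, g) = 15 - 5*g
d(J) = 1/(170 + J)
u = -4628 (u = -4223 + (15 - 35*12) = -4223 + (15 - 5*84) = -4223 + (15 - 420) = -4223 - 405 = -4628)
-15293/d(203) - 3321/u = -15293/(1/(170 + 203)) - 3321/(-4628) = -15293/(1/373) - 3321*(-1/4628) = -15293/1/373 + 3321/4628 = -15293*373 + 3321/4628 = -5704289 + 3321/4628 = -26399446171/4628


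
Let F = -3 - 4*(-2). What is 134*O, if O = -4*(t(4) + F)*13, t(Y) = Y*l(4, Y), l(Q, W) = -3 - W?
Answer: 160264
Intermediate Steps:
F = 5 (F = -3 + 8 = 5)
t(Y) = Y*(-3 - Y)
O = 1196 (O = -4*(-1*4*(3 + 4) + 5)*13 = -4*(-1*4*7 + 5)*13 = -4*(-28 + 5)*13 = -4*(-23)*13 = 92*13 = 1196)
134*O = 134*1196 = 160264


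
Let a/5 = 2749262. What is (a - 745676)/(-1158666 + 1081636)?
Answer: -6500317/38515 ≈ -168.77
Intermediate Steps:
a = 13746310 (a = 5*2749262 = 13746310)
(a - 745676)/(-1158666 + 1081636) = (13746310 - 745676)/(-1158666 + 1081636) = 13000634/(-77030) = 13000634*(-1/77030) = -6500317/38515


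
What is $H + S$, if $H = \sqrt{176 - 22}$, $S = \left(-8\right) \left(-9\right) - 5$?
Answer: $67 + \sqrt{154} \approx 79.41$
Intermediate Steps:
$S = 67$ ($S = 72 - 5 = 67$)
$H = \sqrt{154} \approx 12.41$
$H + S = \sqrt{154} + 67 = 67 + \sqrt{154}$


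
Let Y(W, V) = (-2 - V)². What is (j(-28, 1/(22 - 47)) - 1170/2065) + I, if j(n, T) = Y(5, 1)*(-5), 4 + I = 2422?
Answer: 979815/413 ≈ 2372.4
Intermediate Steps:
I = 2418 (I = -4 + 2422 = 2418)
j(n, T) = -45 (j(n, T) = (2 + 1)²*(-5) = 3²*(-5) = 9*(-5) = -45)
(j(-28, 1/(22 - 47)) - 1170/2065) + I = (-45 - 1170/2065) + 2418 = (-45 - 1170*1/2065) + 2418 = (-45 - 234/413) + 2418 = -18819/413 + 2418 = 979815/413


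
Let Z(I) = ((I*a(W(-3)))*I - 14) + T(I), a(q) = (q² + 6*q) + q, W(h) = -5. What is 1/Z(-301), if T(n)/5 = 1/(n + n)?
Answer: -602/545426453 ≈ -1.1037e-6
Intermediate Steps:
a(q) = q² + 7*q
T(n) = 5/(2*n) (T(n) = 5/(n + n) = 5/((2*n)) = 5*(1/(2*n)) = 5/(2*n))
Z(I) = -14 - 10*I² + 5/(2*I) (Z(I) = ((I*(-5*(7 - 5)))*I - 14) + 5/(2*I) = ((I*(-5*2))*I - 14) + 5/(2*I) = ((I*(-10))*I - 14) + 5/(2*I) = ((-10*I)*I - 14) + 5/(2*I) = (-10*I² - 14) + 5/(2*I) = (-14 - 10*I²) + 5/(2*I) = -14 - 10*I² + 5/(2*I))
1/Z(-301) = 1/(-14 - 10*(-301)² + (5/2)/(-301)) = 1/(-14 - 10*90601 + (5/2)*(-1/301)) = 1/(-14 - 906010 - 5/602) = 1/(-545426453/602) = -602/545426453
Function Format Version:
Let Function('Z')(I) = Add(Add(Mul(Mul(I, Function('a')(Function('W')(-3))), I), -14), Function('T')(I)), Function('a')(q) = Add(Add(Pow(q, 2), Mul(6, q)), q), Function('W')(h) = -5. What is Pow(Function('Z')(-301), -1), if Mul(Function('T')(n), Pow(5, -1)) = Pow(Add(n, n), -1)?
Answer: Rational(-602, 545426453) ≈ -1.1037e-6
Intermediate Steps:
Function('a')(q) = Add(Pow(q, 2), Mul(7, q))
Function('T')(n) = Mul(Rational(5, 2), Pow(n, -1)) (Function('T')(n) = Mul(5, Pow(Add(n, n), -1)) = Mul(5, Pow(Mul(2, n), -1)) = Mul(5, Mul(Rational(1, 2), Pow(n, -1))) = Mul(Rational(5, 2), Pow(n, -1)))
Function('Z')(I) = Add(-14, Mul(-10, Pow(I, 2)), Mul(Rational(5, 2), Pow(I, -1))) (Function('Z')(I) = Add(Add(Mul(Mul(I, Mul(-5, Add(7, -5))), I), -14), Mul(Rational(5, 2), Pow(I, -1))) = Add(Add(Mul(Mul(I, Mul(-5, 2)), I), -14), Mul(Rational(5, 2), Pow(I, -1))) = Add(Add(Mul(Mul(I, -10), I), -14), Mul(Rational(5, 2), Pow(I, -1))) = Add(Add(Mul(Mul(-10, I), I), -14), Mul(Rational(5, 2), Pow(I, -1))) = Add(Add(Mul(-10, Pow(I, 2)), -14), Mul(Rational(5, 2), Pow(I, -1))) = Add(Add(-14, Mul(-10, Pow(I, 2))), Mul(Rational(5, 2), Pow(I, -1))) = Add(-14, Mul(-10, Pow(I, 2)), Mul(Rational(5, 2), Pow(I, -1))))
Pow(Function('Z')(-301), -1) = Pow(Add(-14, Mul(-10, Pow(-301, 2)), Mul(Rational(5, 2), Pow(-301, -1))), -1) = Pow(Add(-14, Mul(-10, 90601), Mul(Rational(5, 2), Rational(-1, 301))), -1) = Pow(Add(-14, -906010, Rational(-5, 602)), -1) = Pow(Rational(-545426453, 602), -1) = Rational(-602, 545426453)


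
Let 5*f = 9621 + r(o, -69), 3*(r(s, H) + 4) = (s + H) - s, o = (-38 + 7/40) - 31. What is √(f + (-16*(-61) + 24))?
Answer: √72970/5 ≈ 54.026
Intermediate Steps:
o = -2753/40 (o = (-38 + 7*(1/40)) - 31 = (-38 + 7/40) - 31 = -1513/40 - 31 = -2753/40 ≈ -68.825)
r(s, H) = -4 + H/3 (r(s, H) = -4 + ((s + H) - s)/3 = -4 + ((H + s) - s)/3 = -4 + H/3)
f = 9594/5 (f = (9621 + (-4 + (⅓)*(-69)))/5 = (9621 + (-4 - 23))/5 = (9621 - 27)/5 = (⅕)*9594 = 9594/5 ≈ 1918.8)
√(f + (-16*(-61) + 24)) = √(9594/5 + (-16*(-61) + 24)) = √(9594/5 + (976 + 24)) = √(9594/5 + 1000) = √(14594/5) = √72970/5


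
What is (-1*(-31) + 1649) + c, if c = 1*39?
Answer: 1719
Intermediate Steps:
c = 39
(-1*(-31) + 1649) + c = (-1*(-31) + 1649) + 39 = (31 + 1649) + 39 = 1680 + 39 = 1719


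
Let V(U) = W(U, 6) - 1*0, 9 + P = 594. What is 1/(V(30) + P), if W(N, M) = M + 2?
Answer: 1/593 ≈ 0.0016863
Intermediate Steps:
P = 585 (P = -9 + 594 = 585)
W(N, M) = 2 + M
V(U) = 8 (V(U) = (2 + 6) - 1*0 = 8 + 0 = 8)
1/(V(30) + P) = 1/(8 + 585) = 1/593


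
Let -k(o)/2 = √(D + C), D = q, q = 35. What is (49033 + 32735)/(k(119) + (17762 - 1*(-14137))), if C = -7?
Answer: 372616776/145363727 + 327072*√7/1017546089 ≈ 2.5642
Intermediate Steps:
D = 35
k(o) = -4*√7 (k(o) = -2*√(35 - 7) = -4*√7)
(49033 + 32735)/(k(119) + (17762 - 1*(-14137))) = (49033 + 32735)/(-4*√7 + (17762 - 1*(-14137))) = 81768/(-4*√7 + (17762 + 14137)) = 81768/(-4*√7 + 31899) = 81768/(31899 - 4*√7)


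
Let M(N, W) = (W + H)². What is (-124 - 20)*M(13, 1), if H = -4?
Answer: -1296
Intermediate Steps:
M(N, W) = (-4 + W)² (M(N, W) = (W - 4)² = (-4 + W)²)
(-124 - 20)*M(13, 1) = (-124 - 20)*(-4 + 1)² = -144*(-3)² = -144*9 = -1296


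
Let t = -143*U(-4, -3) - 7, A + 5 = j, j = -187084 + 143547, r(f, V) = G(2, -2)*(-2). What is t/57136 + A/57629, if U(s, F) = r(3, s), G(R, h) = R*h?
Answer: -2554146691/3292690544 ≈ -0.77570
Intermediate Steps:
r(f, V) = 8 (r(f, V) = (2*(-2))*(-2) = -4*(-2) = 8)
j = -43537
A = -43542 (A = -5 - 43537 = -43542)
U(s, F) = 8
t = -1151 (t = -143*8 - 7 = -1144 - 7 = -1151)
t/57136 + A/57629 = -1151/57136 - 43542/57629 = -2554146691/3292690544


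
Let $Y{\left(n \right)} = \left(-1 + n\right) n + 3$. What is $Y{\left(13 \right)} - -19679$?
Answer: $19838$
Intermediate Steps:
$Y{\left(n \right)} = 3 + n \left(-1 + n\right)$ ($Y{\left(n \right)} = n \left(-1 + n\right) + 3 = 3 + n \left(-1 + n\right)$)
$Y{\left(13 \right)} - -19679 = \left(3 + 13^{2} - 13\right) - -19679 = \left(3 + 169 - 13\right) + 19679 = 159 + 19679 = 19838$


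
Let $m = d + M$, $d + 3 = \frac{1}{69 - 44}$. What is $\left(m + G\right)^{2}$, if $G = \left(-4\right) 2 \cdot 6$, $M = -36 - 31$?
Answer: $\frac{8696601}{625} \approx 13915.0$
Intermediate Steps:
$M = -67$ ($M = -36 - 31 = -67$)
$d = - \frac{74}{25}$ ($d = -3 + \frac{1}{69 - 44} = -3 + \frac{1}{25} = - \frac{74}{25} \approx -2.96$)
$m = - \frac{1749}{25}$ ($m = - \frac{74}{25} - 67 = - \frac{1749}{25} \approx -69.96$)
$G = -48$ ($G = \left(-8\right) 6 = -48$)
$\left(m + G\right)^{2} = \left(- \frac{1749}{25} - 48\right)^{2} = \left(- \frac{2949}{25}\right)^{2} = \frac{8696601}{625}$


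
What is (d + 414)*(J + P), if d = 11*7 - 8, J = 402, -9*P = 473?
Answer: 506345/3 ≈ 1.6878e+5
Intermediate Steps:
P = -473/9 (P = -⅑*473 = -473/9 ≈ -52.556)
d = 69 (d = 77 - 8 = 69)
(d + 414)*(J + P) = (69 + 414)*(402 - 473/9) = 483*(3145/9) = 506345/3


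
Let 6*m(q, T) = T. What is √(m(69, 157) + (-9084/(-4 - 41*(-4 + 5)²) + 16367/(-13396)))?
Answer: √2289485895555/100470 ≈ 15.060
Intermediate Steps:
m(q, T) = T/6
√(m(69, 157) + (-9084/(-4 - 41*(-4 + 5)²) + 16367/(-13396))) = √((⅙)*157 + (-9084/(-4 - 41*(-4 + 5)²) + 16367/(-13396))) = √(157/6 + (-9084/(-4 - 41*1²) + 16367*(-1/13396))) = √(157/6 + (-9084/(-4 - 41*1) - 16367/13396)) = √(157/6 + (-9084/(-4 - 41) - 16367/13396)) = √(157/6 + (-9084/(-45) - 16367/13396)) = √(157/6 + (-9084*(-1/45) - 16367/13396)) = √(157/6 + (3028/15 - 16367/13396)) = √(157/6 + 40317583/200940) = √(45575513/200940) = √2289485895555/100470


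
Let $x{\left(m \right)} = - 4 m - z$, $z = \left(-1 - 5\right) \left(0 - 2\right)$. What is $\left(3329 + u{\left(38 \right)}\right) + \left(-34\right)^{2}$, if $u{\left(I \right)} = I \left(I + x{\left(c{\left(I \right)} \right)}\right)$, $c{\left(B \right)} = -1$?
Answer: $5625$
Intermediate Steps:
$z = 12$ ($z = \left(-6\right) \left(-2\right) = 12$)
$x{\left(m \right)} = -12 - 4 m$ ($x{\left(m \right)} = - 4 m - 12 = -12 - 4 m$)
$u{\left(I \right)} = I \left(-8 + I\right)$ ($u{\left(I \right)} = I \left(I - 8\right) = I \left(-8 + I\right)$)
$\left(3329 + u{\left(38 \right)}\right) + \left(-34\right)^{2} = \left(3329 + 38 \left(-8 + 38\right)\right) + \left(-34\right)^{2} = \left(3329 + 38 \cdot 30\right) + 1156 = \left(3329 + 1140\right) + 1156 = 4469 + 1156 = 5625$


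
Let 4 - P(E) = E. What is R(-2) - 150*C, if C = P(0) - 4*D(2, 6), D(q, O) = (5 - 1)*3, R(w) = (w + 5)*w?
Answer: 6594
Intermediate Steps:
R(w) = w*(5 + w) (R(w) = (5 + w)*w = w*(5 + w))
D(q, O) = 12 (D(q, O) = 4*3 = 12)
P(E) = 4 - E
C = -44 (C = (4 - 1*0) - 4*12 = (4 + 0) - 48 = 4 - 48 = -44)
R(-2) - 150*C = -2*(5 - 2) - 150*(-44) = -2*3 + 6600 = -6 + 6600 = 6594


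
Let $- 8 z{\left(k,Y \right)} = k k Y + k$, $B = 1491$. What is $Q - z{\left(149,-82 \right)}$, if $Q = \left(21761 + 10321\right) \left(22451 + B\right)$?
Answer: $\frac{6143037619}{8} \approx 7.6788 \cdot 10^{8}$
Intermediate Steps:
$Q = 768107244$ ($Q = \left(21761 + 10321\right) \left(22451 + 1491\right) = 32082 \cdot 23942 = 768107244$)
$z{\left(k,Y \right)} = - \frac{k}{8} - \frac{Y k^{2}}{8}$ ($z{\left(k,Y \right)} = - \frac{k k Y + k}{8} = - \frac{k^{2} Y + k}{8} = - \frac{Y k^{2} + k}{8} = - \frac{k + Y k^{2}}{8} = - \frac{k}{8} - \frac{Y k^{2}}{8}$)
$Q - z{\left(149,-82 \right)} = 768107244 - \left(- \frac{1}{8}\right) 149 \left(1 - 12218\right) = 768107244 - \left(- \frac{1}{8}\right) 149 \left(-12217\right) = 768107244 - \frac{1820333}{8} = \frac{6143037619}{8}$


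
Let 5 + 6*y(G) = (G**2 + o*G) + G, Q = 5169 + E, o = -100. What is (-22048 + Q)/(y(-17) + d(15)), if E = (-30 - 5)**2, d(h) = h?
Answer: -93924/2057 ≈ -45.661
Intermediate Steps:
E = 1225 (E = (-35)**2 = 1225)
Q = 6394 (Q = 5169 + 1225 = 6394)
y(G) = -5/6 - 33*G/2 + G**2/6 (y(G) = -5/6 + ((G**2 - 100*G) + G)/6 = -5/6 + (G**2 - 99*G)/6 = -5/6 + (-33*G/2 + G**2/6) = -5/6 - 33*G/2 + G**2/6)
(-22048 + Q)/(y(-17) + d(15)) = (-22048 + 6394)/((-5/6 - 33/2*(-17) + (1/6)*(-17)**2) + 15) = -15654/((-5/6 + 561/2 + (1/6)*289) + 15) = -15654/((-5/6 + 561/2 + 289/6) + 15) = -15654/(1967/6 + 15) = -15654/2057/6 = -15654*6/2057 = -93924/2057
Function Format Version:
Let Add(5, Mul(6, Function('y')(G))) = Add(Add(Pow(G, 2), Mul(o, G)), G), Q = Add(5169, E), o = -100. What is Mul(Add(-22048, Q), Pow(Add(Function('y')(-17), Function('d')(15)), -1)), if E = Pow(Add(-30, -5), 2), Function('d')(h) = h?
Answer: Rational(-93924, 2057) ≈ -45.661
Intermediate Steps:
E = 1225 (E = Pow(-35, 2) = 1225)
Q = 6394 (Q = Add(5169, 1225) = 6394)
Function('y')(G) = Add(Rational(-5, 6), Mul(Rational(-33, 2), G), Mul(Rational(1, 6), Pow(G, 2))) (Function('y')(G) = Add(Rational(-5, 6), Mul(Rational(1, 6), Add(Add(Pow(G, 2), Mul(-100, G)), G))) = Add(Rational(-5, 6), Mul(Rational(1, 6), Add(Pow(G, 2), Mul(-99, G)))) = Add(Rational(-5, 6), Add(Mul(Rational(-33, 2), G), Mul(Rational(1, 6), Pow(G, 2)))) = Add(Rational(-5, 6), Mul(Rational(-33, 2), G), Mul(Rational(1, 6), Pow(G, 2))))
Mul(Add(-22048, Q), Pow(Add(Function('y')(-17), Function('d')(15)), -1)) = Mul(Add(-22048, 6394), Pow(Add(Add(Rational(-5, 6), Mul(Rational(-33, 2), -17), Mul(Rational(1, 6), Pow(-17, 2))), 15), -1)) = Mul(-15654, Pow(Add(Add(Rational(-5, 6), Rational(561, 2), Mul(Rational(1, 6), 289)), 15), -1)) = Mul(-15654, Pow(Add(Add(Rational(-5, 6), Rational(561, 2), Rational(289, 6)), 15), -1)) = Mul(-15654, Pow(Add(Rational(1967, 6), 15), -1)) = Mul(-15654, Pow(Rational(2057, 6), -1)) = Mul(-15654, Rational(6, 2057)) = Rational(-93924, 2057)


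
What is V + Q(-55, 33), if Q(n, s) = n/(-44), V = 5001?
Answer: 20009/4 ≈ 5002.3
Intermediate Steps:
Q(n, s) = -n/44 (Q(n, s) = n*(-1/44) = -n/44)
V + Q(-55, 33) = 5001 - 1/44*(-55) = 5001 + 5/4 = 20009/4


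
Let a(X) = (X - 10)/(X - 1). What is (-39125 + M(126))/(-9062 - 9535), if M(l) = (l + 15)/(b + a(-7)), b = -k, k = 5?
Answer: 901003/427731 ≈ 2.1065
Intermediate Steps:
b = -5 (b = -1*5 = -5)
a(X) = (-10 + X)/(-1 + X)
M(l) = -120/23 - 8*l/23 (M(l) = (l + 15)/(-5 + (-10 - 7)/(-1 - 7)) = (15 + l)/(-5 - 17/(-8)) = (15 + l)/(-5 - 1/8*(-17)) = (15 + l)/(-5 + 17/8) = (15 + l)/(-23/8) = (15 + l)*(-8/23) = -120/23 - 8*l/23)
(-39125 + M(126))/(-9062 - 9535) = (-39125 + (-120/23 - 8/23*126))/(-9062 - 9535) = (-39125 + (-120/23 - 1008/23))/(-18597) = (-39125 - 1128/23)*(-1/18597) = -901003/23*(-1/18597) = 901003/427731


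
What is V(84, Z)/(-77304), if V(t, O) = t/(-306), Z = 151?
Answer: 7/1971252 ≈ 3.5510e-6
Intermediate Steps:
V(t, O) = -t/306 (V(t, O) = t*(-1/306) = -t/306)
V(84, Z)/(-77304) = -1/306*84/(-77304) = -14/51*(-1/77304) = 7/1971252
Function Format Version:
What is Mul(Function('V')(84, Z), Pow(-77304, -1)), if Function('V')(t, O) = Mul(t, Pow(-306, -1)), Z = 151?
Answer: Rational(7, 1971252) ≈ 3.5510e-6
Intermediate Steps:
Function('V')(t, O) = Mul(Rational(-1, 306), t) (Function('V')(t, O) = Mul(t, Rational(-1, 306)) = Mul(Rational(-1, 306), t))
Mul(Function('V')(84, Z), Pow(-77304, -1)) = Mul(Mul(Rational(-1, 306), 84), Pow(-77304, -1)) = Mul(Rational(-14, 51), Rational(-1, 77304)) = Rational(7, 1971252)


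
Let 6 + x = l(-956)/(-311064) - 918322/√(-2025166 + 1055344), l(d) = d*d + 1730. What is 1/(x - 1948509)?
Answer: -2539589070858529890564/4948436007416898892860191663 - 3702399270234288*I*√107758/4948436007416898892860191663 ≈ -5.1321e-7 - 2.4561e-10*I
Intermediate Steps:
l(d) = 1730 + d² (l(d) = d² + 1730 = 1730 + d²)
x = -463675/51844 + 459161*I*√107758/161637 (x = -6 + ((1730 + (-956)²)/(-311064) - 918322/√(-2025166 + 1055344)) = -6 + ((1730 + 913936)*(-1/311064) - 918322*(-I*√107758/323274)) = -6 + (915666*(-1/311064) - 918322*(-I*√107758/323274)) = -6 + (-152611/51844 - (-459161)*I*√107758/161637) = -6 + (-152611/51844 + 459161*I*√107758/161637) = -463675/51844 + 459161*I*√107758/161637 ≈ -8.9437 + 932.5*I)
1/(x - 1948509) = 1/((-463675/51844 + 459161*I*√107758/161637) - 1948509) = 1/(-101018964271/51844 + 459161*I*√107758/161637)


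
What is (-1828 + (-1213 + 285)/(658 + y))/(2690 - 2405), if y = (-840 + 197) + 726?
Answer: -1355476/211185 ≈ -6.4184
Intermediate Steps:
y = 83 (y = -643 + 726 = 83)
(-1828 + (-1213 + 285)/(658 + y))/(2690 - 2405) = (-1828 + (-1213 + 285)/(658 + 83))/(2690 - 2405) = (-1828 - 928/741)/285 = (-1828 - 928*1/741)*(1/285) = (-1828 - 928/741)*(1/285) = -1355476/741*1/285 = -1355476/211185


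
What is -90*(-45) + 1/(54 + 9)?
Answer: 255151/63 ≈ 4050.0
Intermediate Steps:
-90*(-45) + 1/(54 + 9) = 4050 + 1/63 = 255151/63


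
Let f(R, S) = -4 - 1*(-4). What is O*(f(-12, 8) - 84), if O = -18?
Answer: 1512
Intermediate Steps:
f(R, S) = 0 (f(R, S) = -4 + 4 = 0)
O*(f(-12, 8) - 84) = -18*(0 - 84) = -18*(-84) = 1512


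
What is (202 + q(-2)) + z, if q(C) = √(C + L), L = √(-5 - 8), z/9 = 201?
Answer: 2011 + √(-2 + I*√13) ≈ 2012.0 + 1.7497*I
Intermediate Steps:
z = 1809 (z = 9*201 = 1809)
L = I*√13 (L = √(-13) = I*√13 ≈ 3.6056*I)
q(C) = √(C + I*√13)
(202 + q(-2)) + z = (202 + √(-2 + I*√13)) + 1809 = 2011 + √(-2 + I*√13)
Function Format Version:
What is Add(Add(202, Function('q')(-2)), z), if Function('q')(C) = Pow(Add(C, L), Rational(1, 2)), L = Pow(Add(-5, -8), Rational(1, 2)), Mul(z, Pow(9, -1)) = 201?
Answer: Add(2011, Pow(Add(-2, Mul(I, Pow(13, Rational(1, 2)))), Rational(1, 2))) ≈ Add(2012.0, Mul(1.7497, I))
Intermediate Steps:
z = 1809 (z = Mul(9, 201) = 1809)
L = Mul(I, Pow(13, Rational(1, 2))) (L = Pow(-13, Rational(1, 2)) = Mul(I, Pow(13, Rational(1, 2))) ≈ Mul(3.6056, I))
Function('q')(C) = Pow(Add(C, Mul(I, Pow(13, Rational(1, 2)))), Rational(1, 2))
Add(Add(202, Function('q')(-2)), z) = Add(Add(202, Pow(Add(-2, Mul(I, Pow(13, Rational(1, 2)))), Rational(1, 2))), 1809) = Add(2011, Pow(Add(-2, Mul(I, Pow(13, Rational(1, 2)))), Rational(1, 2)))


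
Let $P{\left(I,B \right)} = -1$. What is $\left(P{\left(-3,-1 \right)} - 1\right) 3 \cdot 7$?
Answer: $-42$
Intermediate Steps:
$\left(P{\left(-3,-1 \right)} - 1\right) 3 \cdot 7 = \left(-1 - 1\right) 3 \cdot 7 = \left(-2\right) 3 \cdot 7 = \left(-6\right) 7 = -42$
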